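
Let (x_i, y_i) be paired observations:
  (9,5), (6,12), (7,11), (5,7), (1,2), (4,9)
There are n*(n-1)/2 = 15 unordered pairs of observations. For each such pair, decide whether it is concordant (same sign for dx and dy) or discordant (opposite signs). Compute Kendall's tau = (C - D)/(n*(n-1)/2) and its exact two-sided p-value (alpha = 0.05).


Step 1: Enumerate the 15 unordered pairs (i,j) with i<j and classify each by sign(x_j-x_i) * sign(y_j-y_i).
  (1,2):dx=-3,dy=+7->D; (1,3):dx=-2,dy=+6->D; (1,4):dx=-4,dy=+2->D; (1,5):dx=-8,dy=-3->C
  (1,6):dx=-5,dy=+4->D; (2,3):dx=+1,dy=-1->D; (2,4):dx=-1,dy=-5->C; (2,5):dx=-5,dy=-10->C
  (2,6):dx=-2,dy=-3->C; (3,4):dx=-2,dy=-4->C; (3,5):dx=-6,dy=-9->C; (3,6):dx=-3,dy=-2->C
  (4,5):dx=-4,dy=-5->C; (4,6):dx=-1,dy=+2->D; (5,6):dx=+3,dy=+7->C
Step 2: C = 9, D = 6, total pairs = 15.
Step 3: tau = (C - D)/(n(n-1)/2) = (9 - 6)/15 = 0.200000.
Step 4: Exact two-sided p-value (enumerate n! = 720 permutations of y under H0): p = 0.719444.
Step 5: alpha = 0.05. fail to reject H0.

tau_b = 0.2000 (C=9, D=6), p = 0.719444, fail to reject H0.


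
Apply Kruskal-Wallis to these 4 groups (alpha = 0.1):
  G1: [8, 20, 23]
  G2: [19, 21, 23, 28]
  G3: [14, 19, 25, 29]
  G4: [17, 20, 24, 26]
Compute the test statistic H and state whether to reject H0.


Step 1: Combine all N = 15 observations and assign midranks.
sorted (value, group, rank): (8,G1,1), (14,G3,2), (17,G4,3), (19,G2,4.5), (19,G3,4.5), (20,G1,6.5), (20,G4,6.5), (21,G2,8), (23,G1,9.5), (23,G2,9.5), (24,G4,11), (25,G3,12), (26,G4,13), (28,G2,14), (29,G3,15)
Step 2: Sum ranks within each group.
R_1 = 17 (n_1 = 3)
R_2 = 36 (n_2 = 4)
R_3 = 33.5 (n_3 = 4)
R_4 = 33.5 (n_4 = 4)
Step 3: H = 12/(N(N+1)) * sum(R_i^2/n_i) - 3(N+1)
     = 12/(15*16) * (17^2/3 + 36^2/4 + 33.5^2/4 + 33.5^2/4) - 3*16
     = 0.050000 * 981.458 - 48
     = 1.072917.
Step 4: Ties present; correction factor C = 1 - 18/(15^3 - 15) = 0.994643. Corrected H = 1.072917 / 0.994643 = 1.078695.
Step 5: Under H0, H ~ chi^2(3); p-value = 0.782219.
Step 6: alpha = 0.1. fail to reject H0.

H = 1.0787, df = 3, p = 0.782219, fail to reject H0.


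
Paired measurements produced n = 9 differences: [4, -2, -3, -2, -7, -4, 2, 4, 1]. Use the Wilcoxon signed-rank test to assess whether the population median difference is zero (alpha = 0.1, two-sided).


Step 1: Drop any zero differences (none here) and take |d_i|.
|d| = [4, 2, 3, 2, 7, 4, 2, 4, 1]
Step 2: Midrank |d_i| (ties get averaged ranks).
ranks: |4|->7, |2|->3, |3|->5, |2|->3, |7|->9, |4|->7, |2|->3, |4|->7, |1|->1
Step 3: Attach original signs; sum ranks with positive sign and with negative sign.
W+ = 7 + 3 + 7 + 1 = 18
W- = 3 + 5 + 3 + 9 + 7 = 27
(Check: W+ + W- = 45 should equal n(n+1)/2 = 45.)
Step 4: Test statistic W = min(W+, W-) = 18.
Step 5: Ties in |d|, so use the tie-corrected normal approximation.
        E[W] = n(n+1)/4 = 9*10/4 = 22.5.
        Tie groups: |d|=2 (t=3), |d|=4 (t=3); sum(t^3 - t) = 48.
        Var[W] = n(n+1)(2n+1)/24 - sum(t^3-t)/48 = 1710/24 - 48/48 = 70.25.
        z = (W - E[W]) / sqrt(Var[W]) = (18 - 22.5) / 8.3815 = -0.5369.
        Two-sided p = 2*Phi(z) = 0.591340.
Step 6: alpha = 0.1. fail to reject H0.

W+ = 18, W- = 27, W = min = 18, p = 0.591340, fail to reject H0.


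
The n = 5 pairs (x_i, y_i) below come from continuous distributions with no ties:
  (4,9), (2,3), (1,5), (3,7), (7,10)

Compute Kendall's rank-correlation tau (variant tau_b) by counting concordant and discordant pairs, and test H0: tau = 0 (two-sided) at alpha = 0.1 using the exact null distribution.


Step 1: Enumerate the 10 unordered pairs (i,j) with i<j and classify each by sign(x_j-x_i) * sign(y_j-y_i).
  (1,2):dx=-2,dy=-6->C; (1,3):dx=-3,dy=-4->C; (1,4):dx=-1,dy=-2->C; (1,5):dx=+3,dy=+1->C
  (2,3):dx=-1,dy=+2->D; (2,4):dx=+1,dy=+4->C; (2,5):dx=+5,dy=+7->C; (3,4):dx=+2,dy=+2->C
  (3,5):dx=+6,dy=+5->C; (4,5):dx=+4,dy=+3->C
Step 2: C = 9, D = 1, total pairs = 10.
Step 3: tau = (C - D)/(n(n-1)/2) = (9 - 1)/10 = 0.800000.
Step 4: Exact two-sided p-value (enumerate n! = 120 permutations of y under H0): p = 0.083333.
Step 5: alpha = 0.1. reject H0.

tau_b = 0.8000 (C=9, D=1), p = 0.083333, reject H0.


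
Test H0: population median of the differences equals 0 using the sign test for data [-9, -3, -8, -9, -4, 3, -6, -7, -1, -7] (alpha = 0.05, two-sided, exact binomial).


Step 1: Discard zero differences. Original n = 10; n_eff = number of nonzero differences = 10.
Nonzero differences (with sign): -9, -3, -8, -9, -4, +3, -6, -7, -1, -7
Step 2: Count signs: positive = 1, negative = 9.
Step 3: Under H0: P(positive) = 0.5, so the number of positives S ~ Bin(10, 0.5).
Step 4: Two-sided exact p-value = sum of Bin(10,0.5) probabilities at or below the observed probability = 0.021484.
Step 5: alpha = 0.05. reject H0.

n_eff = 10, pos = 1, neg = 9, p = 0.021484, reject H0.


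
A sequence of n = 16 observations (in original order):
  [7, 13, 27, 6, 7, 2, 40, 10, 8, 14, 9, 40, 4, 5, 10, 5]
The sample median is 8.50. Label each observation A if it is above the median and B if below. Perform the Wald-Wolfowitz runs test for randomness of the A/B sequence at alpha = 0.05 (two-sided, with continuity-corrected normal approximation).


Step 1: Compute median = 8.50; label A = above, B = below.
Labels in order: BAABBBAABAAABBAB  (n_A = 8, n_B = 8)
Step 2: Count runs R = 9.
Step 3: Under H0 (random ordering), E[R] = 2*n_A*n_B/(n_A+n_B) + 1 = 2*8*8/16 + 1 = 9.0000.
        Var[R] = 2*n_A*n_B*(2*n_A*n_B - n_A - n_B) / ((n_A+n_B)^2 * (n_A+n_B-1)) = 14336/3840 = 3.7333.
        SD[R] = 1.9322.
Step 4: R = E[R], so z = 0 with no continuity correction.
Step 5: Two-sided p-value via normal approximation = 2*(1 - Phi(|z|)) = 1.000000.
Step 6: alpha = 0.05. fail to reject H0.

R = 9, z = 0.0000, p = 1.000000, fail to reject H0.


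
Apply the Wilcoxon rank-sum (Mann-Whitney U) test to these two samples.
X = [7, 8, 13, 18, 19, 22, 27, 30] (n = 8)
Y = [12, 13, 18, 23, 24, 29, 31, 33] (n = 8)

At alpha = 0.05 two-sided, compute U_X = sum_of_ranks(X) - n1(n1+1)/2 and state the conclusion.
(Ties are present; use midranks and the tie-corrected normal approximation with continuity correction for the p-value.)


Step 1: Combine and sort all 16 observations; assign midranks.
sorted (value, group): (7,X), (8,X), (12,Y), (13,X), (13,Y), (18,X), (18,Y), (19,X), (22,X), (23,Y), (24,Y), (27,X), (29,Y), (30,X), (31,Y), (33,Y)
ranks: 7->1, 8->2, 12->3, 13->4.5, 13->4.5, 18->6.5, 18->6.5, 19->8, 22->9, 23->10, 24->11, 27->12, 29->13, 30->14, 31->15, 33->16
Step 2: Rank sum for X: R1 = 1 + 2 + 4.5 + 6.5 + 8 + 9 + 12 + 14 = 57.
Step 3: U_X = R1 - n1(n1+1)/2 = 57 - 8*9/2 = 57 - 36 = 21.
       U_Y = n1*n2 - U_X = 64 - 21 = 43.
Step 4: Ties are present, so use the tie-corrected normal approximation (with continuity correction) for the p-value.
Step 5: p-value = 0.269443; compare to alpha = 0.05. fail to reject H0.

U_X = 21, p = 0.269443, fail to reject H0 at alpha = 0.05.


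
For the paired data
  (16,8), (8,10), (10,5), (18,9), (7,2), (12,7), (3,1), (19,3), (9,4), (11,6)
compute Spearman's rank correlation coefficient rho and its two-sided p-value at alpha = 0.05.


Step 1: Rank x and y separately (midranks; no ties here).
rank(x): 16->8, 8->3, 10->5, 18->9, 7->2, 12->7, 3->1, 19->10, 9->4, 11->6
rank(y): 8->8, 10->10, 5->5, 9->9, 2->2, 7->7, 1->1, 3->3, 4->4, 6->6
Step 2: d_i = R_x(i) - R_y(i); compute d_i^2.
  (8-8)^2=0, (3-10)^2=49, (5-5)^2=0, (9-9)^2=0, (2-2)^2=0, (7-7)^2=0, (1-1)^2=0, (10-3)^2=49, (4-4)^2=0, (6-6)^2=0
sum(d^2) = 98.
Step 3: rho = 1 - 6*98 / (10*(10^2 - 1)) = 1 - 588/990 = 0.406061.
Step 4: Under H0, t = rho * sqrt((n-2)/(1-rho^2)) = 1.2568 ~ t(8).
Step 5: Two-sided p-value from the t-distribution with 8 df = 0.244282.
Step 6: alpha = 0.05. fail to reject H0.

rho = 0.4061, p = 0.244282, fail to reject H0 at alpha = 0.05.


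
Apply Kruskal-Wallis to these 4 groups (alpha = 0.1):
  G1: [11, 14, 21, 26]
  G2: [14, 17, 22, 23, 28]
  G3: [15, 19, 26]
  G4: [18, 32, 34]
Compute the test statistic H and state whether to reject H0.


Step 1: Combine all N = 15 observations and assign midranks.
sorted (value, group, rank): (11,G1,1), (14,G1,2.5), (14,G2,2.5), (15,G3,4), (17,G2,5), (18,G4,6), (19,G3,7), (21,G1,8), (22,G2,9), (23,G2,10), (26,G1,11.5), (26,G3,11.5), (28,G2,13), (32,G4,14), (34,G4,15)
Step 2: Sum ranks within each group.
R_1 = 23 (n_1 = 4)
R_2 = 39.5 (n_2 = 5)
R_3 = 22.5 (n_3 = 3)
R_4 = 35 (n_4 = 3)
Step 3: H = 12/(N(N+1)) * sum(R_i^2/n_i) - 3(N+1)
     = 12/(15*16) * (23^2/4 + 39.5^2/5 + 22.5^2/3 + 35^2/3) - 3*16
     = 0.050000 * 1021.38 - 48
     = 3.069167.
Step 4: Ties present; correction factor C = 1 - 12/(15^3 - 15) = 0.996429. Corrected H = 3.069167 / 0.996429 = 3.080167.
Step 5: Under H0, H ~ chi^2(3); p-value = 0.379429.
Step 6: alpha = 0.1. fail to reject H0.

H = 3.0802, df = 3, p = 0.379429, fail to reject H0.


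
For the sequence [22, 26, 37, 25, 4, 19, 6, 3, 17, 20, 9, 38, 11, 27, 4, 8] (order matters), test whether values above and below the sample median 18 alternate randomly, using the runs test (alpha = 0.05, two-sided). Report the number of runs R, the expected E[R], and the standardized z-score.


Step 1: Compute median = 18; label A = above, B = below.
Labels in order: AAAABABBBABABABB  (n_A = 8, n_B = 8)
Step 2: Count runs R = 10.
Step 3: Under H0 (random ordering), E[R] = 2*n_A*n_B/(n_A+n_B) + 1 = 2*8*8/16 + 1 = 9.0000.
        Var[R] = 2*n_A*n_B*(2*n_A*n_B - n_A - n_B) / ((n_A+n_B)^2 * (n_A+n_B-1)) = 14336/3840 = 3.7333.
        SD[R] = 1.9322.
Step 4: Continuity-corrected z = (R - 0.5 - E[R]) / SD[R] = (10 - 0.5 - 9.0000) / 1.9322 = 0.2588.
Step 5: Two-sided p-value via normal approximation = 2*(1 - Phi(|z|)) = 0.795809.
Step 6: alpha = 0.05. fail to reject H0.

R = 10, z = 0.2588, p = 0.795809, fail to reject H0.


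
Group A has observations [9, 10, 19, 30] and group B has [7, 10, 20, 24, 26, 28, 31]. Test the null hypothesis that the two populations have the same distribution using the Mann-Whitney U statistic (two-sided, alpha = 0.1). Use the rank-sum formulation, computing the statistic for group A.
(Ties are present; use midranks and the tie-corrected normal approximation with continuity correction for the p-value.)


Step 1: Combine and sort all 11 observations; assign midranks.
sorted (value, group): (7,Y), (9,X), (10,X), (10,Y), (19,X), (20,Y), (24,Y), (26,Y), (28,Y), (30,X), (31,Y)
ranks: 7->1, 9->2, 10->3.5, 10->3.5, 19->5, 20->6, 24->7, 26->8, 28->9, 30->10, 31->11
Step 2: Rank sum for X: R1 = 2 + 3.5 + 5 + 10 = 20.5.
Step 3: U_X = R1 - n1(n1+1)/2 = 20.5 - 4*5/2 = 20.5 - 10 = 10.5.
       U_Y = n1*n2 - U_X = 28 - 10.5 = 17.5.
Step 4: Ties are present, so use the tie-corrected normal approximation (with continuity correction) for the p-value.
Step 5: p-value = 0.569872; compare to alpha = 0.1. fail to reject H0.

U_X = 10.5, p = 0.569872, fail to reject H0 at alpha = 0.1.


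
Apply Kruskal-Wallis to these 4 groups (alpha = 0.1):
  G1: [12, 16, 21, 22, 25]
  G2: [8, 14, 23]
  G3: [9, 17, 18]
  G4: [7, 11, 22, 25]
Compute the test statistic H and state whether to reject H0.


Step 1: Combine all N = 15 observations and assign midranks.
sorted (value, group, rank): (7,G4,1), (8,G2,2), (9,G3,3), (11,G4,4), (12,G1,5), (14,G2,6), (16,G1,7), (17,G3,8), (18,G3,9), (21,G1,10), (22,G1,11.5), (22,G4,11.5), (23,G2,13), (25,G1,14.5), (25,G4,14.5)
Step 2: Sum ranks within each group.
R_1 = 48 (n_1 = 5)
R_2 = 21 (n_2 = 3)
R_3 = 20 (n_3 = 3)
R_4 = 31 (n_4 = 4)
Step 3: H = 12/(N(N+1)) * sum(R_i^2/n_i) - 3(N+1)
     = 12/(15*16) * (48^2/5 + 21^2/3 + 20^2/3 + 31^2/4) - 3*16
     = 0.050000 * 981.383 - 48
     = 1.069167.
Step 4: Ties present; correction factor C = 1 - 12/(15^3 - 15) = 0.996429. Corrected H = 1.069167 / 0.996429 = 1.072999.
Step 5: Under H0, H ~ chi^2(3); p-value = 0.783596.
Step 6: alpha = 0.1. fail to reject H0.

H = 1.0730, df = 3, p = 0.783596, fail to reject H0.


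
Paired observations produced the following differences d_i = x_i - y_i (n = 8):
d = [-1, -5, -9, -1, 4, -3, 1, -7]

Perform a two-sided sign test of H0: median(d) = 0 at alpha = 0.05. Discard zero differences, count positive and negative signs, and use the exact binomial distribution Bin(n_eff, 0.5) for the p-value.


Step 1: Discard zero differences. Original n = 8; n_eff = number of nonzero differences = 8.
Nonzero differences (with sign): -1, -5, -9, -1, +4, -3, +1, -7
Step 2: Count signs: positive = 2, negative = 6.
Step 3: Under H0: P(positive) = 0.5, so the number of positives S ~ Bin(8, 0.5).
Step 4: Two-sided exact p-value = sum of Bin(8,0.5) probabilities at or below the observed probability = 0.289062.
Step 5: alpha = 0.05. fail to reject H0.

n_eff = 8, pos = 2, neg = 6, p = 0.289062, fail to reject H0.


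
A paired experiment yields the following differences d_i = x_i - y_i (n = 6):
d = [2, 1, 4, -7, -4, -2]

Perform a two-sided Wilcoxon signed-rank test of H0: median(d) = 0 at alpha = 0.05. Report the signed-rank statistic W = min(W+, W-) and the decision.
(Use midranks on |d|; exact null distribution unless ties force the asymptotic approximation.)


Step 1: Drop any zero differences (none here) and take |d_i|.
|d| = [2, 1, 4, 7, 4, 2]
Step 2: Midrank |d_i| (ties get averaged ranks).
ranks: |2|->2.5, |1|->1, |4|->4.5, |7|->6, |4|->4.5, |2|->2.5
Step 3: Attach original signs; sum ranks with positive sign and with negative sign.
W+ = 2.5 + 1 + 4.5 = 8
W- = 6 + 4.5 + 2.5 = 13
(Check: W+ + W- = 21 should equal n(n+1)/2 = 21.)
Step 4: Test statistic W = min(W+, W-) = 8.
Step 5: Ties in |d|, so use the tie-corrected normal approximation.
        E[W] = n(n+1)/4 = 6*7/4 = 10.5.
        Tie groups: |d|=2 (t=2), |d|=4 (t=2); sum(t^3 - t) = 12.
        Var[W] = n(n+1)(2n+1)/24 - sum(t^3-t)/48 = 546/24 - 12/48 = 22.5.
        z = (W - E[W]) / sqrt(Var[W]) = (8 - 10.5) / 4.7434 = -0.5270.
        Two-sided p = 2*Phi(z) = 0.598161.
Step 6: alpha = 0.05. fail to reject H0.

W+ = 8, W- = 13, W = min = 8, p = 0.598161, fail to reject H0.


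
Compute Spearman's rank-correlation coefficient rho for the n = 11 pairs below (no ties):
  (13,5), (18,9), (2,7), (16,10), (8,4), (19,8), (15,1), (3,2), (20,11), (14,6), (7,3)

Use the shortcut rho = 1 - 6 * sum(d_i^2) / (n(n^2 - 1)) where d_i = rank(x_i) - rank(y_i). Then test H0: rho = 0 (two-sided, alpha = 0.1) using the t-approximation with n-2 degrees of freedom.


Step 1: Rank x and y separately (midranks; no ties here).
rank(x): 13->5, 18->9, 2->1, 16->8, 8->4, 19->10, 15->7, 3->2, 20->11, 14->6, 7->3
rank(y): 5->5, 9->9, 7->7, 10->10, 4->4, 8->8, 1->1, 2->2, 11->11, 6->6, 3->3
Step 2: d_i = R_x(i) - R_y(i); compute d_i^2.
  (5-5)^2=0, (9-9)^2=0, (1-7)^2=36, (8-10)^2=4, (4-4)^2=0, (10-8)^2=4, (7-1)^2=36, (2-2)^2=0, (11-11)^2=0, (6-6)^2=0, (3-3)^2=0
sum(d^2) = 80.
Step 3: rho = 1 - 6*80 / (11*(11^2 - 1)) = 1 - 480/1320 = 0.636364.
Step 4: Under H0, t = rho * sqrt((n-2)/(1-rho^2)) = 2.4749 ~ t(9).
Step 5: Two-sided p-value from the t-distribution with 9 df = 0.035287.
Step 6: alpha = 0.1. reject H0.

rho = 0.6364, p = 0.035287, reject H0 at alpha = 0.1.


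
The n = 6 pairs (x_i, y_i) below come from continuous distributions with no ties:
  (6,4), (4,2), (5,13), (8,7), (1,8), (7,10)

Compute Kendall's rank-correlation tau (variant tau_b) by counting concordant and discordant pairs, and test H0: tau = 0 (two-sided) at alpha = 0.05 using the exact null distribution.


Step 1: Enumerate the 15 unordered pairs (i,j) with i<j and classify each by sign(x_j-x_i) * sign(y_j-y_i).
  (1,2):dx=-2,dy=-2->C; (1,3):dx=-1,dy=+9->D; (1,4):dx=+2,dy=+3->C; (1,5):dx=-5,dy=+4->D
  (1,6):dx=+1,dy=+6->C; (2,3):dx=+1,dy=+11->C; (2,4):dx=+4,dy=+5->C; (2,5):dx=-3,dy=+6->D
  (2,6):dx=+3,dy=+8->C; (3,4):dx=+3,dy=-6->D; (3,5):dx=-4,dy=-5->C; (3,6):dx=+2,dy=-3->D
  (4,5):dx=-7,dy=+1->D; (4,6):dx=-1,dy=+3->D; (5,6):dx=+6,dy=+2->C
Step 2: C = 8, D = 7, total pairs = 15.
Step 3: tau = (C - D)/(n(n-1)/2) = (8 - 7)/15 = 0.066667.
Step 4: Exact two-sided p-value (enumerate n! = 720 permutations of y under H0): p = 1.000000.
Step 5: alpha = 0.05. fail to reject H0.

tau_b = 0.0667 (C=8, D=7), p = 1.000000, fail to reject H0.


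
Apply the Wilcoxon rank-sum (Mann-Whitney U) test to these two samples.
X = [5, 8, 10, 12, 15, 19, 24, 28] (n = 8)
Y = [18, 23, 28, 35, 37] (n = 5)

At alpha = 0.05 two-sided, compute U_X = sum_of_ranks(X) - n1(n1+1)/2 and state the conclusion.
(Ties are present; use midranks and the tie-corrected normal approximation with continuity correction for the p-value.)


Step 1: Combine and sort all 13 observations; assign midranks.
sorted (value, group): (5,X), (8,X), (10,X), (12,X), (15,X), (18,Y), (19,X), (23,Y), (24,X), (28,X), (28,Y), (35,Y), (37,Y)
ranks: 5->1, 8->2, 10->3, 12->4, 15->5, 18->6, 19->7, 23->8, 24->9, 28->10.5, 28->10.5, 35->12, 37->13
Step 2: Rank sum for X: R1 = 1 + 2 + 3 + 4 + 5 + 7 + 9 + 10.5 = 41.5.
Step 3: U_X = R1 - n1(n1+1)/2 = 41.5 - 8*9/2 = 41.5 - 36 = 5.5.
       U_Y = n1*n2 - U_X = 40 - 5.5 = 34.5.
Step 4: Ties are present, so use the tie-corrected normal approximation (with continuity correction) for the p-value.
Step 5: p-value = 0.040149; compare to alpha = 0.05. reject H0.

U_X = 5.5, p = 0.040149, reject H0 at alpha = 0.05.


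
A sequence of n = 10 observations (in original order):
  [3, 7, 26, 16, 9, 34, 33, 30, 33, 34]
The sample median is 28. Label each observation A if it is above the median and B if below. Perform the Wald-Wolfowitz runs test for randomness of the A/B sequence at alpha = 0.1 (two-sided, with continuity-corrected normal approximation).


Step 1: Compute median = 28; label A = above, B = below.
Labels in order: BBBBBAAAAA  (n_A = 5, n_B = 5)
Step 2: Count runs R = 2.
Step 3: Under H0 (random ordering), E[R] = 2*n_A*n_B/(n_A+n_B) + 1 = 2*5*5/10 + 1 = 6.0000.
        Var[R] = 2*n_A*n_B*(2*n_A*n_B - n_A - n_B) / ((n_A+n_B)^2 * (n_A+n_B-1)) = 2000/900 = 2.2222.
        SD[R] = 1.4907.
Step 4: Continuity-corrected z = (R + 0.5 - E[R]) / SD[R] = (2 + 0.5 - 6.0000) / 1.4907 = -2.3479.
Step 5: Two-sided p-value via normal approximation = 2*(1 - Phi(|z|)) = 0.018881.
Step 6: alpha = 0.1. reject H0.

R = 2, z = -2.3479, p = 0.018881, reject H0.


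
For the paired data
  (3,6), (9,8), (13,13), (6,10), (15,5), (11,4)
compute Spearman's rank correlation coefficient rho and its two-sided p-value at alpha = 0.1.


Step 1: Rank x and y separately (midranks; no ties here).
rank(x): 3->1, 9->3, 13->5, 6->2, 15->6, 11->4
rank(y): 6->3, 8->4, 13->6, 10->5, 5->2, 4->1
Step 2: d_i = R_x(i) - R_y(i); compute d_i^2.
  (1-3)^2=4, (3-4)^2=1, (5-6)^2=1, (2-5)^2=9, (6-2)^2=16, (4-1)^2=9
sum(d^2) = 40.
Step 3: rho = 1 - 6*40 / (6*(6^2 - 1)) = 1 - 240/210 = -0.142857.
Step 4: Under H0, t = rho * sqrt((n-2)/(1-rho^2)) = -0.2887 ~ t(4).
Step 5: Two-sided p-value from the t-distribution with 4 df = 0.787172.
Step 6: alpha = 0.1. fail to reject H0.

rho = -0.1429, p = 0.787172, fail to reject H0 at alpha = 0.1.


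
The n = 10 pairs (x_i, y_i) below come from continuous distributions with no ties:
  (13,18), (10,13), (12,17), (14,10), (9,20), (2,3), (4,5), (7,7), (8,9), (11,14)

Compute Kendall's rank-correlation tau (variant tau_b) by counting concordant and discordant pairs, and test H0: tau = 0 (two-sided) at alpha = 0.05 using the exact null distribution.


Step 1: Enumerate the 45 unordered pairs (i,j) with i<j and classify each by sign(x_j-x_i) * sign(y_j-y_i).
  (1,2):dx=-3,dy=-5->C; (1,3):dx=-1,dy=-1->C; (1,4):dx=+1,dy=-8->D; (1,5):dx=-4,dy=+2->D
  (1,6):dx=-11,dy=-15->C; (1,7):dx=-9,dy=-13->C; (1,8):dx=-6,dy=-11->C; (1,9):dx=-5,dy=-9->C
  (1,10):dx=-2,dy=-4->C; (2,3):dx=+2,dy=+4->C; (2,4):dx=+4,dy=-3->D; (2,5):dx=-1,dy=+7->D
  (2,6):dx=-8,dy=-10->C; (2,7):dx=-6,dy=-8->C; (2,8):dx=-3,dy=-6->C; (2,9):dx=-2,dy=-4->C
  (2,10):dx=+1,dy=+1->C; (3,4):dx=+2,dy=-7->D; (3,5):dx=-3,dy=+3->D; (3,6):dx=-10,dy=-14->C
  (3,7):dx=-8,dy=-12->C; (3,8):dx=-5,dy=-10->C; (3,9):dx=-4,dy=-8->C; (3,10):dx=-1,dy=-3->C
  (4,5):dx=-5,dy=+10->D; (4,6):dx=-12,dy=-7->C; (4,7):dx=-10,dy=-5->C; (4,8):dx=-7,dy=-3->C
  (4,9):dx=-6,dy=-1->C; (4,10):dx=-3,dy=+4->D; (5,6):dx=-7,dy=-17->C; (5,7):dx=-5,dy=-15->C
  (5,8):dx=-2,dy=-13->C; (5,9):dx=-1,dy=-11->C; (5,10):dx=+2,dy=-6->D; (6,7):dx=+2,dy=+2->C
  (6,8):dx=+5,dy=+4->C; (6,9):dx=+6,dy=+6->C; (6,10):dx=+9,dy=+11->C; (7,8):dx=+3,dy=+2->C
  (7,9):dx=+4,dy=+4->C; (7,10):dx=+7,dy=+9->C; (8,9):dx=+1,dy=+2->C; (8,10):dx=+4,dy=+7->C
  (9,10):dx=+3,dy=+5->C
Step 2: C = 36, D = 9, total pairs = 45.
Step 3: tau = (C - D)/(n(n-1)/2) = (36 - 9)/45 = 0.600000.
Step 4: Exact two-sided p-value (enumerate n! = 3628800 permutations of y under H0): p = 0.016666.
Step 5: alpha = 0.05. reject H0.

tau_b = 0.6000 (C=36, D=9), p = 0.016666, reject H0.


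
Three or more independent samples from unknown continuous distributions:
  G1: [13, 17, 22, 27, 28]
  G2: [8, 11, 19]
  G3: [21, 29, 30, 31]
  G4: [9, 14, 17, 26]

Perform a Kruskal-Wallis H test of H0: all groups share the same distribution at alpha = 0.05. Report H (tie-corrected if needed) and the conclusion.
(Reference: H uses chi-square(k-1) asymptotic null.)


Step 1: Combine all N = 16 observations and assign midranks.
sorted (value, group, rank): (8,G2,1), (9,G4,2), (11,G2,3), (13,G1,4), (14,G4,5), (17,G1,6.5), (17,G4,6.5), (19,G2,8), (21,G3,9), (22,G1,10), (26,G4,11), (27,G1,12), (28,G1,13), (29,G3,14), (30,G3,15), (31,G3,16)
Step 2: Sum ranks within each group.
R_1 = 45.5 (n_1 = 5)
R_2 = 12 (n_2 = 3)
R_3 = 54 (n_3 = 4)
R_4 = 24.5 (n_4 = 4)
Step 3: H = 12/(N(N+1)) * sum(R_i^2/n_i) - 3(N+1)
     = 12/(16*17) * (45.5^2/5 + 12^2/3 + 54^2/4 + 24.5^2/4) - 3*17
     = 0.044118 * 1341.11 - 51
     = 8.166728.
Step 4: Ties present; correction factor C = 1 - 6/(16^3 - 16) = 0.998529. Corrected H = 8.166728 / 0.998529 = 8.178756.
Step 5: Under H0, H ~ chi^2(3); p-value = 0.042458.
Step 6: alpha = 0.05. reject H0.

H = 8.1788, df = 3, p = 0.042458, reject H0.


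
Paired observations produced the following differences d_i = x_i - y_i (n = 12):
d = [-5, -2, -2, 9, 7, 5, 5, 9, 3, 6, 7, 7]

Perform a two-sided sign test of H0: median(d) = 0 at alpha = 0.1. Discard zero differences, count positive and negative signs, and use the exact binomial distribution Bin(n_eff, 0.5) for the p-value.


Step 1: Discard zero differences. Original n = 12; n_eff = number of nonzero differences = 12.
Nonzero differences (with sign): -5, -2, -2, +9, +7, +5, +5, +9, +3, +6, +7, +7
Step 2: Count signs: positive = 9, negative = 3.
Step 3: Under H0: P(positive) = 0.5, so the number of positives S ~ Bin(12, 0.5).
Step 4: Two-sided exact p-value = sum of Bin(12,0.5) probabilities at or below the observed probability = 0.145996.
Step 5: alpha = 0.1. fail to reject H0.

n_eff = 12, pos = 9, neg = 3, p = 0.145996, fail to reject H0.


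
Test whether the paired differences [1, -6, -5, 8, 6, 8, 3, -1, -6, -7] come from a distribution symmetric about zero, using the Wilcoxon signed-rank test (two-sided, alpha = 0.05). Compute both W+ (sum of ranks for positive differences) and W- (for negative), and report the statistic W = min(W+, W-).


Step 1: Drop any zero differences (none here) and take |d_i|.
|d| = [1, 6, 5, 8, 6, 8, 3, 1, 6, 7]
Step 2: Midrank |d_i| (ties get averaged ranks).
ranks: |1|->1.5, |6|->6, |5|->4, |8|->9.5, |6|->6, |8|->9.5, |3|->3, |1|->1.5, |6|->6, |7|->8
Step 3: Attach original signs; sum ranks with positive sign and with negative sign.
W+ = 1.5 + 9.5 + 6 + 9.5 + 3 = 29.5
W- = 6 + 4 + 1.5 + 6 + 8 = 25.5
(Check: W+ + W- = 55 should equal n(n+1)/2 = 55.)
Step 4: Test statistic W = min(W+, W-) = 25.5.
Step 5: Ties in |d|, so use the tie-corrected normal approximation.
        E[W] = n(n+1)/4 = 10*11/4 = 27.5.
        Tie groups: |d|=1 (t=2), |d|=6 (t=3), |d|=8 (t=2); sum(t^3 - t) = 36.
        Var[W] = n(n+1)(2n+1)/24 - sum(t^3-t)/48 = 2310/24 - 36/48 = 95.5.
        z = (W - E[W]) / sqrt(Var[W]) = (25.5 - 27.5) / 9.7724 = -0.2047.
        Two-sided p = 2*Phi(z) = 0.837839.
Step 6: alpha = 0.05. fail to reject H0.

W+ = 29.5, W- = 25.5, W = min = 25.5, p = 0.837839, fail to reject H0.


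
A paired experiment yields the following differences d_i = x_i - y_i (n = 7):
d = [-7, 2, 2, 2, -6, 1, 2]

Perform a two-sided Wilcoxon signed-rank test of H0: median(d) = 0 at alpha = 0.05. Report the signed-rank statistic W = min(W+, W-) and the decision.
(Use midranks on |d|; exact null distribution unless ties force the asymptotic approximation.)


Step 1: Drop any zero differences (none here) and take |d_i|.
|d| = [7, 2, 2, 2, 6, 1, 2]
Step 2: Midrank |d_i| (ties get averaged ranks).
ranks: |7|->7, |2|->3.5, |2|->3.5, |2|->3.5, |6|->6, |1|->1, |2|->3.5
Step 3: Attach original signs; sum ranks with positive sign and with negative sign.
W+ = 3.5 + 3.5 + 3.5 + 1 + 3.5 = 15
W- = 7 + 6 = 13
(Check: W+ + W- = 28 should equal n(n+1)/2 = 28.)
Step 4: Test statistic W = min(W+, W-) = 13.
Step 5: Ties in |d|, so use the tie-corrected normal approximation.
        E[W] = n(n+1)/4 = 7*8/4 = 14.
        Tie groups: |d|=2 (t=4); sum(t^3 - t) = 60.
        Var[W] = n(n+1)(2n+1)/24 - sum(t^3-t)/48 = 840/24 - 60/48 = 33.75.
        z = (W - E[W]) / sqrt(Var[W]) = (13 - 14) / 5.8095 = -0.1721.
        Two-sided p = 2*Phi(z) = 0.863333.
Step 6: alpha = 0.05. fail to reject H0.

W+ = 15, W- = 13, W = min = 13, p = 0.863333, fail to reject H0.


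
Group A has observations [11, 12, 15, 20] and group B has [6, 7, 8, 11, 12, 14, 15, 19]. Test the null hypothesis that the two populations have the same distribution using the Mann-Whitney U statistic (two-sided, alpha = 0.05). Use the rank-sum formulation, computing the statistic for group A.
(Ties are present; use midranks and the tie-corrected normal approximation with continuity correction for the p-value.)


Step 1: Combine and sort all 12 observations; assign midranks.
sorted (value, group): (6,Y), (7,Y), (8,Y), (11,X), (11,Y), (12,X), (12,Y), (14,Y), (15,X), (15,Y), (19,Y), (20,X)
ranks: 6->1, 7->2, 8->3, 11->4.5, 11->4.5, 12->6.5, 12->6.5, 14->8, 15->9.5, 15->9.5, 19->11, 20->12
Step 2: Rank sum for X: R1 = 4.5 + 6.5 + 9.5 + 12 = 32.5.
Step 3: U_X = R1 - n1(n1+1)/2 = 32.5 - 4*5/2 = 32.5 - 10 = 22.5.
       U_Y = n1*n2 - U_X = 32 - 22.5 = 9.5.
Step 4: Ties are present, so use the tie-corrected normal approximation (with continuity correction) for the p-value.
Step 5: p-value = 0.305629; compare to alpha = 0.05. fail to reject H0.

U_X = 22.5, p = 0.305629, fail to reject H0 at alpha = 0.05.


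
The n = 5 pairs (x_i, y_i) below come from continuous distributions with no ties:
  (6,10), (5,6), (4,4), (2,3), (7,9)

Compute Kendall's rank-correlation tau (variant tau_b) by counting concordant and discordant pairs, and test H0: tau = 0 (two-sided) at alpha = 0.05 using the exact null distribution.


Step 1: Enumerate the 10 unordered pairs (i,j) with i<j and classify each by sign(x_j-x_i) * sign(y_j-y_i).
  (1,2):dx=-1,dy=-4->C; (1,3):dx=-2,dy=-6->C; (1,4):dx=-4,dy=-7->C; (1,5):dx=+1,dy=-1->D
  (2,3):dx=-1,dy=-2->C; (2,4):dx=-3,dy=-3->C; (2,5):dx=+2,dy=+3->C; (3,4):dx=-2,dy=-1->C
  (3,5):dx=+3,dy=+5->C; (4,5):dx=+5,dy=+6->C
Step 2: C = 9, D = 1, total pairs = 10.
Step 3: tau = (C - D)/(n(n-1)/2) = (9 - 1)/10 = 0.800000.
Step 4: Exact two-sided p-value (enumerate n! = 120 permutations of y under H0): p = 0.083333.
Step 5: alpha = 0.05. fail to reject H0.

tau_b = 0.8000 (C=9, D=1), p = 0.083333, fail to reject H0.


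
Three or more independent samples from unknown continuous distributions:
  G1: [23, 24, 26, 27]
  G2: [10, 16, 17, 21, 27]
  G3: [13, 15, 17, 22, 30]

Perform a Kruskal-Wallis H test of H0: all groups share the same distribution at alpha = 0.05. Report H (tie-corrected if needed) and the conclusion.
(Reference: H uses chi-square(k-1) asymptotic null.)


Step 1: Combine all N = 14 observations and assign midranks.
sorted (value, group, rank): (10,G2,1), (13,G3,2), (15,G3,3), (16,G2,4), (17,G2,5.5), (17,G3,5.5), (21,G2,7), (22,G3,8), (23,G1,9), (24,G1,10), (26,G1,11), (27,G1,12.5), (27,G2,12.5), (30,G3,14)
Step 2: Sum ranks within each group.
R_1 = 42.5 (n_1 = 4)
R_2 = 30 (n_2 = 5)
R_3 = 32.5 (n_3 = 5)
Step 3: H = 12/(N(N+1)) * sum(R_i^2/n_i) - 3(N+1)
     = 12/(14*15) * (42.5^2/4 + 30^2/5 + 32.5^2/5) - 3*15
     = 0.057143 * 842.812 - 45
     = 3.160714.
Step 4: Ties present; correction factor C = 1 - 12/(14^3 - 14) = 0.995604. Corrected H = 3.160714 / 0.995604 = 3.174669.
Step 5: Under H0, H ~ chi^2(2); p-value = 0.204470.
Step 6: alpha = 0.05. fail to reject H0.

H = 3.1747, df = 2, p = 0.204470, fail to reject H0.


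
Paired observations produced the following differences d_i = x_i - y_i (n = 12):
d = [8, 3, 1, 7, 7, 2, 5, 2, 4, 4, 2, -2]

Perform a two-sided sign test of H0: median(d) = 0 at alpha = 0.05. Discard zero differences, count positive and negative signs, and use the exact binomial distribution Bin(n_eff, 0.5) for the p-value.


Step 1: Discard zero differences. Original n = 12; n_eff = number of nonzero differences = 12.
Nonzero differences (with sign): +8, +3, +1, +7, +7, +2, +5, +2, +4, +4, +2, -2
Step 2: Count signs: positive = 11, negative = 1.
Step 3: Under H0: P(positive) = 0.5, so the number of positives S ~ Bin(12, 0.5).
Step 4: Two-sided exact p-value = sum of Bin(12,0.5) probabilities at or below the observed probability = 0.006348.
Step 5: alpha = 0.05. reject H0.

n_eff = 12, pos = 11, neg = 1, p = 0.006348, reject H0.


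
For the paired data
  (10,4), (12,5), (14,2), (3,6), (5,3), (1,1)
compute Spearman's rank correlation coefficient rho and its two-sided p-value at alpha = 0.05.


Step 1: Rank x and y separately (midranks; no ties here).
rank(x): 10->4, 12->5, 14->6, 3->2, 5->3, 1->1
rank(y): 4->4, 5->5, 2->2, 6->6, 3->3, 1->1
Step 2: d_i = R_x(i) - R_y(i); compute d_i^2.
  (4-4)^2=0, (5-5)^2=0, (6-2)^2=16, (2-6)^2=16, (3-3)^2=0, (1-1)^2=0
sum(d^2) = 32.
Step 3: rho = 1 - 6*32 / (6*(6^2 - 1)) = 1 - 192/210 = 0.085714.
Step 4: Under H0, t = rho * sqrt((n-2)/(1-rho^2)) = 0.1721 ~ t(4).
Step 5: Two-sided p-value from the t-distribution with 4 df = 0.871743.
Step 6: alpha = 0.05. fail to reject H0.

rho = 0.0857, p = 0.871743, fail to reject H0 at alpha = 0.05.


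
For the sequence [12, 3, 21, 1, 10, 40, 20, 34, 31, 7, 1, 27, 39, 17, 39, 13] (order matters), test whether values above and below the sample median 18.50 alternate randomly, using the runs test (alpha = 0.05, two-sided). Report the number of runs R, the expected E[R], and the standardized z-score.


Step 1: Compute median = 18.50; label A = above, B = below.
Labels in order: BBABBAAAABBAABAB  (n_A = 8, n_B = 8)
Step 2: Count runs R = 9.
Step 3: Under H0 (random ordering), E[R] = 2*n_A*n_B/(n_A+n_B) + 1 = 2*8*8/16 + 1 = 9.0000.
        Var[R] = 2*n_A*n_B*(2*n_A*n_B - n_A - n_B) / ((n_A+n_B)^2 * (n_A+n_B-1)) = 14336/3840 = 3.7333.
        SD[R] = 1.9322.
Step 4: R = E[R], so z = 0 with no continuity correction.
Step 5: Two-sided p-value via normal approximation = 2*(1 - Phi(|z|)) = 1.000000.
Step 6: alpha = 0.05. fail to reject H0.

R = 9, z = 0.0000, p = 1.000000, fail to reject H0.


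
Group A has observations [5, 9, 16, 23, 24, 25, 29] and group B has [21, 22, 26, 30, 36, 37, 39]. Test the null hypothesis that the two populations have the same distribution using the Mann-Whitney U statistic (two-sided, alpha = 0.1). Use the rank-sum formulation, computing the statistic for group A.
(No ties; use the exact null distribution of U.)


Step 1: Combine and sort all 14 observations; assign midranks.
sorted (value, group): (5,X), (9,X), (16,X), (21,Y), (22,Y), (23,X), (24,X), (25,X), (26,Y), (29,X), (30,Y), (36,Y), (37,Y), (39,Y)
ranks: 5->1, 9->2, 16->3, 21->4, 22->5, 23->6, 24->7, 25->8, 26->9, 29->10, 30->11, 36->12, 37->13, 39->14
Step 2: Rank sum for X: R1 = 1 + 2 + 3 + 6 + 7 + 8 + 10 = 37.
Step 3: U_X = R1 - n1(n1+1)/2 = 37 - 7*8/2 = 37 - 28 = 9.
       U_Y = n1*n2 - U_X = 49 - 9 = 40.
Step 4: No ties, so the exact null distribution of U (based on enumerating the C(14,7) = 3432 equally likely rank assignments) gives the two-sided p-value.
Step 5: p-value = 0.053030; compare to alpha = 0.1. reject H0.

U_X = 9, p = 0.053030, reject H0 at alpha = 0.1.


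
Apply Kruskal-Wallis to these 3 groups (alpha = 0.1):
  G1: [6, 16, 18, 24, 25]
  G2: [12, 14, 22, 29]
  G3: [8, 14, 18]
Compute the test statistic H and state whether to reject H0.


Step 1: Combine all N = 12 observations and assign midranks.
sorted (value, group, rank): (6,G1,1), (8,G3,2), (12,G2,3), (14,G2,4.5), (14,G3,4.5), (16,G1,6), (18,G1,7.5), (18,G3,7.5), (22,G2,9), (24,G1,10), (25,G1,11), (29,G2,12)
Step 2: Sum ranks within each group.
R_1 = 35.5 (n_1 = 5)
R_2 = 28.5 (n_2 = 4)
R_3 = 14 (n_3 = 3)
Step 3: H = 12/(N(N+1)) * sum(R_i^2/n_i) - 3(N+1)
     = 12/(12*13) * (35.5^2/5 + 28.5^2/4 + 14^2/3) - 3*13
     = 0.076923 * 520.446 - 39
     = 1.034295.
Step 4: Ties present; correction factor C = 1 - 12/(12^3 - 12) = 0.993007. Corrected H = 1.034295 / 0.993007 = 1.041579.
Step 5: Under H0, H ~ chi^2(2); p-value = 0.594051.
Step 6: alpha = 0.1. fail to reject H0.

H = 1.0416, df = 2, p = 0.594051, fail to reject H0.


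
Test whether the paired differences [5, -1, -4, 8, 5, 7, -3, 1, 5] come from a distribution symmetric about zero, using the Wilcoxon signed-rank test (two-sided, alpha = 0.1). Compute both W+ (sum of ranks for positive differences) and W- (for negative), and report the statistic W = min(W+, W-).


Step 1: Drop any zero differences (none here) and take |d_i|.
|d| = [5, 1, 4, 8, 5, 7, 3, 1, 5]
Step 2: Midrank |d_i| (ties get averaged ranks).
ranks: |5|->6, |1|->1.5, |4|->4, |8|->9, |5|->6, |7|->8, |3|->3, |1|->1.5, |5|->6
Step 3: Attach original signs; sum ranks with positive sign and with negative sign.
W+ = 6 + 9 + 6 + 8 + 1.5 + 6 = 36.5
W- = 1.5 + 4 + 3 = 8.5
(Check: W+ + W- = 45 should equal n(n+1)/2 = 45.)
Step 4: Test statistic W = min(W+, W-) = 8.5.
Step 5: Ties in |d|, so use the tie-corrected normal approximation.
        E[W] = n(n+1)/4 = 9*10/4 = 22.5.
        Tie groups: |d|=1 (t=2), |d|=5 (t=3); sum(t^3 - t) = 30.
        Var[W] = n(n+1)(2n+1)/24 - sum(t^3-t)/48 = 1710/24 - 30/48 = 70.625.
        z = (W - E[W]) / sqrt(Var[W]) = (8.5 - 22.5) / 8.4039 = -1.6659.
        Two-sided p = 2*Phi(z) = 0.095733.
Step 6: alpha = 0.1. reject H0.

W+ = 36.5, W- = 8.5, W = min = 8.5, p = 0.095733, reject H0.


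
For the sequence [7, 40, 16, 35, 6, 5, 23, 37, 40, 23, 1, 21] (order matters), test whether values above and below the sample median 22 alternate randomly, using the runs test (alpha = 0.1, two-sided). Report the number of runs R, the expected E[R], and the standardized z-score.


Step 1: Compute median = 22; label A = above, B = below.
Labels in order: BABABBAAAABB  (n_A = 6, n_B = 6)
Step 2: Count runs R = 7.
Step 3: Under H0 (random ordering), E[R] = 2*n_A*n_B/(n_A+n_B) + 1 = 2*6*6/12 + 1 = 7.0000.
        Var[R] = 2*n_A*n_B*(2*n_A*n_B - n_A - n_B) / ((n_A+n_B)^2 * (n_A+n_B-1)) = 4320/1584 = 2.7273.
        SD[R] = 1.6514.
Step 4: R = E[R], so z = 0 with no continuity correction.
Step 5: Two-sided p-value via normal approximation = 2*(1 - Phi(|z|)) = 1.000000.
Step 6: alpha = 0.1. fail to reject H0.

R = 7, z = 0.0000, p = 1.000000, fail to reject H0.


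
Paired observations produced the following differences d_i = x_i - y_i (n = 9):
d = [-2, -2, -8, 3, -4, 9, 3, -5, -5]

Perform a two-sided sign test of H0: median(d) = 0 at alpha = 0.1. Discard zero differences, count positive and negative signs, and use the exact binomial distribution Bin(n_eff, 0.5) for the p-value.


Step 1: Discard zero differences. Original n = 9; n_eff = number of nonzero differences = 9.
Nonzero differences (with sign): -2, -2, -8, +3, -4, +9, +3, -5, -5
Step 2: Count signs: positive = 3, negative = 6.
Step 3: Under H0: P(positive) = 0.5, so the number of positives S ~ Bin(9, 0.5).
Step 4: Two-sided exact p-value = sum of Bin(9,0.5) probabilities at or below the observed probability = 0.507812.
Step 5: alpha = 0.1. fail to reject H0.

n_eff = 9, pos = 3, neg = 6, p = 0.507812, fail to reject H0.


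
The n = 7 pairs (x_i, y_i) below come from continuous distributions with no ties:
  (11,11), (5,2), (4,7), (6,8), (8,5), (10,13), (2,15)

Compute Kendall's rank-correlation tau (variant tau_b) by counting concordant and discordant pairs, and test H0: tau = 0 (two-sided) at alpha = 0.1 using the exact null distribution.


Step 1: Enumerate the 21 unordered pairs (i,j) with i<j and classify each by sign(x_j-x_i) * sign(y_j-y_i).
  (1,2):dx=-6,dy=-9->C; (1,3):dx=-7,dy=-4->C; (1,4):dx=-5,dy=-3->C; (1,5):dx=-3,dy=-6->C
  (1,6):dx=-1,dy=+2->D; (1,7):dx=-9,dy=+4->D; (2,3):dx=-1,dy=+5->D; (2,4):dx=+1,dy=+6->C
  (2,5):dx=+3,dy=+3->C; (2,6):dx=+5,dy=+11->C; (2,7):dx=-3,dy=+13->D; (3,4):dx=+2,dy=+1->C
  (3,5):dx=+4,dy=-2->D; (3,6):dx=+6,dy=+6->C; (3,7):dx=-2,dy=+8->D; (4,5):dx=+2,dy=-3->D
  (4,6):dx=+4,dy=+5->C; (4,7):dx=-4,dy=+7->D; (5,6):dx=+2,dy=+8->C; (5,7):dx=-6,dy=+10->D
  (6,7):dx=-8,dy=+2->D
Step 2: C = 11, D = 10, total pairs = 21.
Step 3: tau = (C - D)/(n(n-1)/2) = (11 - 10)/21 = 0.047619.
Step 4: Exact two-sided p-value (enumerate n! = 5040 permutations of y under H0): p = 1.000000.
Step 5: alpha = 0.1. fail to reject H0.

tau_b = 0.0476 (C=11, D=10), p = 1.000000, fail to reject H0.


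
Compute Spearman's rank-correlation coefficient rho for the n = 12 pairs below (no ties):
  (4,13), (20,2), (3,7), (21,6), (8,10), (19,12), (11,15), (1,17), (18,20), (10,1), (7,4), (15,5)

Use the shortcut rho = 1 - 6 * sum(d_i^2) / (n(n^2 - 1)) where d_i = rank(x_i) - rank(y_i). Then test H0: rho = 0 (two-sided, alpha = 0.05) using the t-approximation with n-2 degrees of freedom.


Step 1: Rank x and y separately (midranks; no ties here).
rank(x): 4->3, 20->11, 3->2, 21->12, 8->5, 19->10, 11->7, 1->1, 18->9, 10->6, 7->4, 15->8
rank(y): 13->9, 2->2, 7->6, 6->5, 10->7, 12->8, 15->10, 17->11, 20->12, 1->1, 4->3, 5->4
Step 2: d_i = R_x(i) - R_y(i); compute d_i^2.
  (3-9)^2=36, (11-2)^2=81, (2-6)^2=16, (12-5)^2=49, (5-7)^2=4, (10-8)^2=4, (7-10)^2=9, (1-11)^2=100, (9-12)^2=9, (6-1)^2=25, (4-3)^2=1, (8-4)^2=16
sum(d^2) = 350.
Step 3: rho = 1 - 6*350 / (12*(12^2 - 1)) = 1 - 2100/1716 = -0.223776.
Step 4: Under H0, t = rho * sqrt((n-2)/(1-rho^2)) = -0.7261 ~ t(10).
Step 5: Two-sided p-value from the t-distribution with 10 df = 0.484452.
Step 6: alpha = 0.05. fail to reject H0.

rho = -0.2238, p = 0.484452, fail to reject H0 at alpha = 0.05.


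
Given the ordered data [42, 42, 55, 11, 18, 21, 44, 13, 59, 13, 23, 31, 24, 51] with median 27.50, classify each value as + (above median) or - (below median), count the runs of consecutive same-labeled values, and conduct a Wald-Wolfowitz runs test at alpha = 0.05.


Step 1: Compute median = 27.50; label A = above, B = below.
Labels in order: AAABBBABABBABA  (n_A = 7, n_B = 7)
Step 2: Count runs R = 9.
Step 3: Under H0 (random ordering), E[R] = 2*n_A*n_B/(n_A+n_B) + 1 = 2*7*7/14 + 1 = 8.0000.
        Var[R] = 2*n_A*n_B*(2*n_A*n_B - n_A - n_B) / ((n_A+n_B)^2 * (n_A+n_B-1)) = 8232/2548 = 3.2308.
        SD[R] = 1.7974.
Step 4: Continuity-corrected z = (R - 0.5 - E[R]) / SD[R] = (9 - 0.5 - 8.0000) / 1.7974 = 0.2782.
Step 5: Two-sided p-value via normal approximation = 2*(1 - Phi(|z|)) = 0.780879.
Step 6: alpha = 0.05. fail to reject H0.

R = 9, z = 0.2782, p = 0.780879, fail to reject H0.


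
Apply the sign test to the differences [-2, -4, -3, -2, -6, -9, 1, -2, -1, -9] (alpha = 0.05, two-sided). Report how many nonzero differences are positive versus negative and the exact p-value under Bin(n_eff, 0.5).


Step 1: Discard zero differences. Original n = 10; n_eff = number of nonzero differences = 10.
Nonzero differences (with sign): -2, -4, -3, -2, -6, -9, +1, -2, -1, -9
Step 2: Count signs: positive = 1, negative = 9.
Step 3: Under H0: P(positive) = 0.5, so the number of positives S ~ Bin(10, 0.5).
Step 4: Two-sided exact p-value = sum of Bin(10,0.5) probabilities at or below the observed probability = 0.021484.
Step 5: alpha = 0.05. reject H0.

n_eff = 10, pos = 1, neg = 9, p = 0.021484, reject H0.


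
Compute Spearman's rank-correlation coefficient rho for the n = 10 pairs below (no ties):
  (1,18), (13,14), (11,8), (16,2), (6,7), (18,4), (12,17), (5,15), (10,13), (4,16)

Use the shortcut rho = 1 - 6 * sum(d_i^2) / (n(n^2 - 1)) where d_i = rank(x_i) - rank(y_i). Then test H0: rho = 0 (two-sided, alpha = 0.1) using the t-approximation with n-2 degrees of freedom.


Step 1: Rank x and y separately (midranks; no ties here).
rank(x): 1->1, 13->8, 11->6, 16->9, 6->4, 18->10, 12->7, 5->3, 10->5, 4->2
rank(y): 18->10, 14->6, 8->4, 2->1, 7->3, 4->2, 17->9, 15->7, 13->5, 16->8
Step 2: d_i = R_x(i) - R_y(i); compute d_i^2.
  (1-10)^2=81, (8-6)^2=4, (6-4)^2=4, (9-1)^2=64, (4-3)^2=1, (10-2)^2=64, (7-9)^2=4, (3-7)^2=16, (5-5)^2=0, (2-8)^2=36
sum(d^2) = 274.
Step 3: rho = 1 - 6*274 / (10*(10^2 - 1)) = 1 - 1644/990 = -0.660606.
Step 4: Under H0, t = rho * sqrt((n-2)/(1-rho^2)) = -2.4889 ~ t(8).
Step 5: Two-sided p-value from the t-distribution with 8 df = 0.037588.
Step 6: alpha = 0.1. reject H0.

rho = -0.6606, p = 0.037588, reject H0 at alpha = 0.1.
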